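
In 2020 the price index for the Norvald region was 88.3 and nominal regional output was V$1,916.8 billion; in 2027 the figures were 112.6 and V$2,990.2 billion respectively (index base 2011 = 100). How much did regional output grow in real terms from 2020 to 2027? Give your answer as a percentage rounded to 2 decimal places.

Real regional output 2020 = 1916.8 / 0.883 = 2170.78.
Real regional output 2027 = 2990.2 / 1.126 = 2655.60.
Real growth = 2655.60 / 2170.78 − 1 = 0.2233.

22.33%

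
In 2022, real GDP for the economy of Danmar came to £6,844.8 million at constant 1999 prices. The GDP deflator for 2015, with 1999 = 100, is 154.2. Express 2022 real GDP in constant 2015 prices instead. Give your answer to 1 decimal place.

£10,554.7 million

Real GDP in 2015 prices = Real GDP in 1999 prices × (P_2015/P_1999) = 6844.8 × 1.542 = 10554.68.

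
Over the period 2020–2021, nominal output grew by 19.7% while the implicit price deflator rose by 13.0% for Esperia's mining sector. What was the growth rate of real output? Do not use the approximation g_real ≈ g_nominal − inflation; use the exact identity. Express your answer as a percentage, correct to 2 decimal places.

5.93%

(1 + g_nom) = (1 + g_real)(1 + π), so g_real = 1.1970 / 1.1300 − 1 = 0.05929.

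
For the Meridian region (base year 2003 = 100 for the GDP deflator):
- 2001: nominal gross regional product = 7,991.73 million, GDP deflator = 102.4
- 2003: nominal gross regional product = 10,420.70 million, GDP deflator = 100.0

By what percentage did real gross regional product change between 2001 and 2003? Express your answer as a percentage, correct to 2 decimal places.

Real gross regional product 2001 = 7991.73 / 1.024 = 7804.42.
Real gross regional product 2003 = 10420.70 / 1.000 = 10420.70.
Real growth = 10420.70 / 7804.42 − 1 = 0.3352.

33.52%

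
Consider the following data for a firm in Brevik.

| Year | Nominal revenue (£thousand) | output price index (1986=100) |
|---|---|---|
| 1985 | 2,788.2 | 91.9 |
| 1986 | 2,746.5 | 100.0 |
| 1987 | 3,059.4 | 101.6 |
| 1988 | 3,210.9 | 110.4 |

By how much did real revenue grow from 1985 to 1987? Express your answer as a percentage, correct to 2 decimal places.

-0.75%

Real revenue 1985 = 2788.2/0.919 = 3033.95.
Real revenue 1987 = 3059.4/1.016 = 3011.22.
Change = 3011.22/3033.95 − 1 = -0.0075.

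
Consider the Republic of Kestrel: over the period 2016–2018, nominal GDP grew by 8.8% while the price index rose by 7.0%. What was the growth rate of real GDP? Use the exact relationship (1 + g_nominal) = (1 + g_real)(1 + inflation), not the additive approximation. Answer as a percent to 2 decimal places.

(1 + g_nom) = (1 + g_real)(1 + π), so g_real = 1.0880 / 1.0700 − 1 = 0.01682.

1.68%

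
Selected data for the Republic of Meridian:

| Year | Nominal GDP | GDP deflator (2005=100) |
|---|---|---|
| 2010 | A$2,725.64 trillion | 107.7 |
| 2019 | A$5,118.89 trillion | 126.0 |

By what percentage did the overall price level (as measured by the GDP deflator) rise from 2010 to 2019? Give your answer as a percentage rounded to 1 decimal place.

17.0%

Price-level change = 126.0 / 107.7 − 1 = 0.1699.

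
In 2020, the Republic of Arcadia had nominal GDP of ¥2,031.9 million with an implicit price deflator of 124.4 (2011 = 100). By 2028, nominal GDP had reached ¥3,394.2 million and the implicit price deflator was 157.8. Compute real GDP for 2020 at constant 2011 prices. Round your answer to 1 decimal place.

¥1,633.4 million

Real GDP = Nominal / (implicit price deflator/100) = 2031.9 / 1.244 = 1633.36.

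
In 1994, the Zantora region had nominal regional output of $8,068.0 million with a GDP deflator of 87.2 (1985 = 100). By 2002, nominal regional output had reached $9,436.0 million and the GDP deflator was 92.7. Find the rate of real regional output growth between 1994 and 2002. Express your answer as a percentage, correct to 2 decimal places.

10.02%

Real regional output 1994 = 8068.0 / 0.872 = 9252.29.
Real regional output 2002 = 9436.0 / 0.927 = 10179.07.
Real growth = 10179.07 / 9252.29 − 1 = 0.1002.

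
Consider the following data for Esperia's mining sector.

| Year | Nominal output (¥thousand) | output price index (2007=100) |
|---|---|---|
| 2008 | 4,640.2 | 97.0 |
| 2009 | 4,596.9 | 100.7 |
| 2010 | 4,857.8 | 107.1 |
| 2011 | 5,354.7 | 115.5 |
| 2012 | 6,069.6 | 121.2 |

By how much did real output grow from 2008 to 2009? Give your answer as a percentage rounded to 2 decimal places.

Real output 2008 = 4640.2/0.970 = 4783.71.
Real output 2009 = 4596.9/1.007 = 4564.95.
Change = 4564.95/4783.71 − 1 = -0.0457.

-4.57%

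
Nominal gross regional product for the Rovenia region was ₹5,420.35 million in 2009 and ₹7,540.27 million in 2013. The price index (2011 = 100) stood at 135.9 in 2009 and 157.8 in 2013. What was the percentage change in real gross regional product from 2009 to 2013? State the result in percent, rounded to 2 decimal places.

Real gross regional product 2009 = 5420.35 / 1.359 = 3988.48.
Real gross regional product 2013 = 7540.27 / 1.578 = 4778.37.
Real growth = 4778.37 / 3988.48 − 1 = 0.1980.

19.80%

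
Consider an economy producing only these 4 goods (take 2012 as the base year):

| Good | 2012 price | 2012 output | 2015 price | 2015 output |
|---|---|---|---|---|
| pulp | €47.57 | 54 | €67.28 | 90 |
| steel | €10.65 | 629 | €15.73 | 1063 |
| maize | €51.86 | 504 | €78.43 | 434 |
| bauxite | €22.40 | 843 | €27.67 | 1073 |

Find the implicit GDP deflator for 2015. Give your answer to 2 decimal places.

Nominal GDP 2015 = 67.28·90 + 15.73·1063 + 78.43·434 + 27.67·1073 = 86504.72.
Real GDP 2015 (at 2012 prices) = 47.57·90 + 10.65·1063 + 51.86·434 + 22.40·1073 = 62144.69.
Deflator = Nominal/Real × 100 = 86504.72/62144.69 × 100 = 139.199.

139.20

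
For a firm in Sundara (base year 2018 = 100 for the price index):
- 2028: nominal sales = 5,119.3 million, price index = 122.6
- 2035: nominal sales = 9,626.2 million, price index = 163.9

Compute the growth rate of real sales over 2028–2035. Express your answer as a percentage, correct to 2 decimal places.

Real sales 2028 = 5119.3 / 1.226 = 4175.61.
Real sales 2035 = 9626.2 / 1.639 = 5873.22.
Real growth = 5873.22 / 4175.61 − 1 = 0.4066.

40.66%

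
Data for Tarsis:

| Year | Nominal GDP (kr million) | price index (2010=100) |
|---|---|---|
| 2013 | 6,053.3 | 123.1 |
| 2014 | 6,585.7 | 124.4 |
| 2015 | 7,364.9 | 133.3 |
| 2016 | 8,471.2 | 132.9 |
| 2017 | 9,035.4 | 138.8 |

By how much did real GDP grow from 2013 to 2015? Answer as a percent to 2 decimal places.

Real GDP 2013 = 6053.3/1.231 = 4917.38.
Real GDP 2015 = 7364.9/1.333 = 5525.06.
Change = 5525.06/4917.38 − 1 = 0.1236.

12.36%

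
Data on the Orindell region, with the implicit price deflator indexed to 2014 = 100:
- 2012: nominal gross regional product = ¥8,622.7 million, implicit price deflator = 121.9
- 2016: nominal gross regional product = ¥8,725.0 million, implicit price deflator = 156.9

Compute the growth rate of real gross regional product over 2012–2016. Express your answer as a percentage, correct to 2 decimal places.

-21.39%

Deflate each year: 2012 → 8622.7/1.219 = 7073.58; 2016 → 8725.0/1.569 = 5560.87.
So real gross regional product changed by 5560.87/7073.58 − 1 = -0.2139, i.e. -21.39%.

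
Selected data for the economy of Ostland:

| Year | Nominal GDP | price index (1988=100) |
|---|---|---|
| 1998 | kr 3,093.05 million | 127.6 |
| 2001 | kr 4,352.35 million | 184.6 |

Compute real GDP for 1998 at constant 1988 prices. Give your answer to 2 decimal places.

Real GDP = Nominal / (price index/100) = 3093.05 / 1.276 = 2424.02.

kr 2,424.02 million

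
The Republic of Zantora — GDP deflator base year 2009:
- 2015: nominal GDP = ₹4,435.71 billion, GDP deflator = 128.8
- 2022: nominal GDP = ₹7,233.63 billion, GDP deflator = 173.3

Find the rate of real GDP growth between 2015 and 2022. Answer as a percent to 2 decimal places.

Real GDP 2015 = 4435.71 / 1.288 = 3443.87.
Real GDP 2022 = 7233.63 / 1.733 = 4174.05.
Real growth = 4174.05 / 3443.87 − 1 = 0.2120.

21.20%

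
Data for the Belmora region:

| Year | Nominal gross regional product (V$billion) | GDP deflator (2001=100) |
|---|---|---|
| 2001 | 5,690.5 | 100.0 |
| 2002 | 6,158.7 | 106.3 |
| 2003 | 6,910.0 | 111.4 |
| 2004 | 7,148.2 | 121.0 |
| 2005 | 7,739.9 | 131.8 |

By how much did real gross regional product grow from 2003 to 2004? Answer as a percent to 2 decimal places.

-4.76%

Real gross regional product 2003 = 6910.0/1.114 = 6202.87.
Real gross regional product 2004 = 7148.2/1.210 = 5907.60.
Change = 5907.60/6202.87 − 1 = -0.0476.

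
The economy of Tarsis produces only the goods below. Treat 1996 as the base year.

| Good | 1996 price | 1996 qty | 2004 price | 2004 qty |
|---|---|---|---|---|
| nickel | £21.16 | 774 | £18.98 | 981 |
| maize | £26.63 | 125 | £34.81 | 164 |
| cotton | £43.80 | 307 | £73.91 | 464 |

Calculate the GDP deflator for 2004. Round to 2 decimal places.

Nominal GDP 2004 = 18.98·981 + 34.81·164 + 73.91·464 = 58622.46.
Real GDP 2004 (at 1996 prices) = 21.16·981 + 26.63·164 + 43.80·464 = 45448.48.
Deflator = Nominal/Real × 100 = 58622.46/45448.48 × 100 = 128.987.

128.99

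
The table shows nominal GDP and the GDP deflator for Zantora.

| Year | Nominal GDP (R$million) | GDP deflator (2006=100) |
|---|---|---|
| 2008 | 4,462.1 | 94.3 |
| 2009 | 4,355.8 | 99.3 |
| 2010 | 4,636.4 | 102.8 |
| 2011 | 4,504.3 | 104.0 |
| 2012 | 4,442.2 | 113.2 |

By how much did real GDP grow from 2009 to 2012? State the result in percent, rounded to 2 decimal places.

-10.54%

Real GDP 2009 = 4355.8/0.993 = 4386.51.
Real GDP 2012 = 4442.2/1.132 = 3924.20.
Change = 3924.20/4386.51 − 1 = -0.1054.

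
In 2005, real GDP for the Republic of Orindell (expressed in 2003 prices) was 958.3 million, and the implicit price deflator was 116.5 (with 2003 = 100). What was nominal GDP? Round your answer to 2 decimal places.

1,116.42 million

Nominal GDP = Real × (implicit price deflator/100) = 958.3 × 1.165 = 1116.42.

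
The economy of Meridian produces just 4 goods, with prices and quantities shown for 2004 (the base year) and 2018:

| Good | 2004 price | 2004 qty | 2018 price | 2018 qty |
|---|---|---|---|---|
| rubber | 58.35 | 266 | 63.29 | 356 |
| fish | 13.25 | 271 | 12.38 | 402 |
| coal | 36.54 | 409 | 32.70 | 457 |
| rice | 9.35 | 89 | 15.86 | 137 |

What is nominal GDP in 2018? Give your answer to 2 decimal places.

Nominal GDP 2018 = Σ (p_2018 × q_2018) = 63.29·356 + 12.38·402 + 32.70·457 + 15.86·137 = 44624.72.

44624.72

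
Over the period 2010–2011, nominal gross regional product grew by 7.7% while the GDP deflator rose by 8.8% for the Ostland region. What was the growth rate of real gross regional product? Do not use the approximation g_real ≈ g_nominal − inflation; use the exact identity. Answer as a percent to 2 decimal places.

(1 + g_nom) = (1 + g_real)(1 + π), so g_real = 1.0770 / 1.0880 − 1 = -0.01011.

-1.01%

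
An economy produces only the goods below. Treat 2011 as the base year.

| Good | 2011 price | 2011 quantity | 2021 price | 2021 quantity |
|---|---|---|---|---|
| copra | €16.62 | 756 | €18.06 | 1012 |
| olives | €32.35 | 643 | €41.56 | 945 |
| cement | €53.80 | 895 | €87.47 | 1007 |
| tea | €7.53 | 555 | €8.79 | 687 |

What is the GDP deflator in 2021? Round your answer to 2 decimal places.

Nominal GDP 2021 = 18.06·1012 + 41.56·945 + 87.47·1007 + 8.79·687 = 151671.94.
Real GDP 2021 (at 2011 prices) = 16.62·1012 + 32.35·945 + 53.80·1007 + 7.53·687 = 106739.90.
Deflator = Nominal/Real × 100 = 151671.94/106739.90 × 100 = 142.095.

142.09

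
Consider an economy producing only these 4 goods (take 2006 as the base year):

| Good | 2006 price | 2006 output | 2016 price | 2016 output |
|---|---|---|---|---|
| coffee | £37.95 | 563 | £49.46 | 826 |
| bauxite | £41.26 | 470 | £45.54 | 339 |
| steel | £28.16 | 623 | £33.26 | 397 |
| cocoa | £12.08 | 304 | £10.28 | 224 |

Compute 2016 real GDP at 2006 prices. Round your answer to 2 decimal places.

Real GDP 2016 = Σ (p_2006 × q_2016) = 37.95·826 + 41.26·339 + 28.16·397 + 12.08·224 = 59219.28.

£59219.28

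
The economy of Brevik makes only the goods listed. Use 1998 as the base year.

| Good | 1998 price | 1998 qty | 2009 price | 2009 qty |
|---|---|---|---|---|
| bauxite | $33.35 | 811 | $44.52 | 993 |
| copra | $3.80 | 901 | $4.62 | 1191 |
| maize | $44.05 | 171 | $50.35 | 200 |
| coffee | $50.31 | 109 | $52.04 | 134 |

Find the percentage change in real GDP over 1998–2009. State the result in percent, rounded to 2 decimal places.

22.32%

Real GDP 1998 = Nominal GDP 1998 = 33.35·811 + 3.80·901 + 44.05·171 + 50.31·109 = 43486.99.
Real GDP 2009 (at 1998 prices) = 33.35·993 + 3.80·1191 + 44.05·200 + 50.31·134 = 53193.89.
Real growth = 53193.89/43486.99 − 1 = 0.2232.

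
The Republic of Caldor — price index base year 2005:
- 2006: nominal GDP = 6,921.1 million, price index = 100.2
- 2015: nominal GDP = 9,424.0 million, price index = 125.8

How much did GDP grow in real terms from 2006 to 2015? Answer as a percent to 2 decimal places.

Real GDP 2006 = 6921.1 / 1.002 = 6907.29.
Real GDP 2015 = 9424.0 / 1.258 = 7491.26.
Real growth = 7491.26 / 6907.29 − 1 = 0.0845.

8.45%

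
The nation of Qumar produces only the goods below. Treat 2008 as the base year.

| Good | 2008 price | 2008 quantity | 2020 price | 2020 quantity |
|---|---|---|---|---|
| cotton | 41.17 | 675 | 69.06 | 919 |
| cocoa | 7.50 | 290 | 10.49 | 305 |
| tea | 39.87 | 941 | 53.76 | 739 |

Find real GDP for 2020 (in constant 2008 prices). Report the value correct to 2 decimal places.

Real GDP 2020 = Σ (p_2008 × q_2020) = 41.17·919 + 7.50·305 + 39.87·739 = 69586.66.

69586.66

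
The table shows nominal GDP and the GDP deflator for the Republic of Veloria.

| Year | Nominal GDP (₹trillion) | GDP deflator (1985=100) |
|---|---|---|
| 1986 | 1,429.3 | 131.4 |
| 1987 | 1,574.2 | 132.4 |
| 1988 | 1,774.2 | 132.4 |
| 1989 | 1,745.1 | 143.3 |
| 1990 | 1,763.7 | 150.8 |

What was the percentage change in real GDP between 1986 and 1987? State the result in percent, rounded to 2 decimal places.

Real GDP 1986 = 1429.3/1.314 = 1087.75.
Real GDP 1987 = 1574.2/1.324 = 1188.97.
Change = 1188.97/1087.75 − 1 = 0.0931.

9.31%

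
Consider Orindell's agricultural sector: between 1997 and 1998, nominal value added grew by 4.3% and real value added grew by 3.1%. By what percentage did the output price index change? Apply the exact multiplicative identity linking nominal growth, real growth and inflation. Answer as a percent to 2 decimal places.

1.16%

(1 + g_nom) = (1 + g_real)(1 + π), so π = 1.0430 / 1.0310 − 1 = 0.01164.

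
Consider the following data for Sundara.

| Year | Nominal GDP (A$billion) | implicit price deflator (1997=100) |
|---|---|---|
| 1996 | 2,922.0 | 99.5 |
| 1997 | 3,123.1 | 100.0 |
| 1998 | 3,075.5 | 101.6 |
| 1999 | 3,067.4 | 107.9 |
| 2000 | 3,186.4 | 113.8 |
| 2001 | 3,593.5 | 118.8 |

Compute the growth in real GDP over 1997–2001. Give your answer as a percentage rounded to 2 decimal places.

-3.15%

Real GDP 1997 = 3123.1/1.000 = 3123.10.
Real GDP 2001 = 3593.5/1.188 = 3024.83.
Change = 3024.83/3123.10 − 1 = -0.0315.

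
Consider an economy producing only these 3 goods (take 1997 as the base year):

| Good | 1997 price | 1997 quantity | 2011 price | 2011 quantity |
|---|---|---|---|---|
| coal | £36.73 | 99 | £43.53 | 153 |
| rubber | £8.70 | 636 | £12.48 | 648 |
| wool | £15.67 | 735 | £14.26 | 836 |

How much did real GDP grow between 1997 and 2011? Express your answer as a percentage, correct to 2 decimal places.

17.74%

Real GDP 1997 = Nominal GDP 1997 = 36.73·99 + 8.70·636 + 15.67·735 = 20686.92.
Real GDP 2011 (at 1997 prices) = 36.73·153 + 8.70·648 + 15.67·836 = 24357.41.
Real growth = 24357.41/20686.92 − 1 = 0.1774.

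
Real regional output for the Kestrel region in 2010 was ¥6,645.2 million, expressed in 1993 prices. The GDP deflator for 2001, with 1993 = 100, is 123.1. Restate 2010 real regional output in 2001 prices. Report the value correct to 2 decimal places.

Real regional output in 2001 prices = Real regional output in 1993 prices × (P_2001/P_1993) = 6645.2 × 1.231 = 8180.24.

¥8,180.24 million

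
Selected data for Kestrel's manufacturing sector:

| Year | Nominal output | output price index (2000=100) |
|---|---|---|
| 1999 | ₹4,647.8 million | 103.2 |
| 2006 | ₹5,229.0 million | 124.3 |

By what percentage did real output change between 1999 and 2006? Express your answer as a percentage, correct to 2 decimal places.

Deflate each year: 1999 → 4647.8/1.032 = 4503.68; 2006 → 5229.0/1.243 = 4206.76.
So real output changed by 4206.76/4503.68 − 1 = -0.0659, i.e. -6.59%.

-6.59%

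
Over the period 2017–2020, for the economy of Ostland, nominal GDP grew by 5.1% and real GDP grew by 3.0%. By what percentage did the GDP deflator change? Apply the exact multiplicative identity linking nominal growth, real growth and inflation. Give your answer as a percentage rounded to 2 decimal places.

(1 + g_nom) = (1 + g_real)(1 + π), so π = 1.0510 / 1.0300 − 1 = 0.02039.

2.04%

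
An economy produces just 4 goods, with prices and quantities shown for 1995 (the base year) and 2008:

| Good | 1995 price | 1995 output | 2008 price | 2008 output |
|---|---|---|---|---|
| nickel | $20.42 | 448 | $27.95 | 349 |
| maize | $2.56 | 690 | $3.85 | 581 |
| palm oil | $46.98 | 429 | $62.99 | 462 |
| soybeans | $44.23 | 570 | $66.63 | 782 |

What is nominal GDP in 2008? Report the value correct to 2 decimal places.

Nominal GDP 2008 = Σ (p_2008 × q_2008) = 27.95·349 + 3.85·581 + 62.99·462 + 66.63·782 = 93197.44.

$93197.44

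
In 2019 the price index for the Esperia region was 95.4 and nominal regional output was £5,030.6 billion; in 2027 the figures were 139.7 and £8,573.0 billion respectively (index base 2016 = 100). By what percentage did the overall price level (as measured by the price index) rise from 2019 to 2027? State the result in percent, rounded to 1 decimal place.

46.4%

Price-level change = 139.7 / 95.4 − 1 = 0.4644.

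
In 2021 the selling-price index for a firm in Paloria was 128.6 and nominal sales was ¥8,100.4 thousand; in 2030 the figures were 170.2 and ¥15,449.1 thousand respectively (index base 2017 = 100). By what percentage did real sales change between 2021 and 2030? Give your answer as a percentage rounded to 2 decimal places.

Real sales 2021 = 8100.4 / 1.286 = 6298.91.
Real sales 2030 = 15449.1 / 1.702 = 9077.03.
Real growth = 9077.03 / 6298.91 − 1 = 0.4410.

44.10%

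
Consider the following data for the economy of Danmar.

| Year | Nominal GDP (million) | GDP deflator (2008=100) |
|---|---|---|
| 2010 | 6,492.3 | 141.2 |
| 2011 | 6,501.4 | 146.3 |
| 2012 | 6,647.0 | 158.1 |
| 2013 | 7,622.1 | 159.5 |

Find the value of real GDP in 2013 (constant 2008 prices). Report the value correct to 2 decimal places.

Real GDP 2013 = 7622.1 / 1.595 = 4778.75.

4,778.75 million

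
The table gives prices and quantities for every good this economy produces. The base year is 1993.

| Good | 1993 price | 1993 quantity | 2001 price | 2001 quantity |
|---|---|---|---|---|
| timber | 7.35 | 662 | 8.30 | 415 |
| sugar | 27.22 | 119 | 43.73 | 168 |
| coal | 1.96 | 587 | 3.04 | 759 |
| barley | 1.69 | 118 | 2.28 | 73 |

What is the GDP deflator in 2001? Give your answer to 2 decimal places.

Nominal GDP 2001 = 8.30·415 + 43.73·168 + 3.04·759 + 2.28·73 = 13264.94.
Real GDP 2001 (at 1993 prices) = 7.35·415 + 27.22·168 + 1.96·759 + 1.69·73 = 9234.22.
Deflator = Nominal/Real × 100 = 13264.94/9234.22 × 100 = 143.650.

143.65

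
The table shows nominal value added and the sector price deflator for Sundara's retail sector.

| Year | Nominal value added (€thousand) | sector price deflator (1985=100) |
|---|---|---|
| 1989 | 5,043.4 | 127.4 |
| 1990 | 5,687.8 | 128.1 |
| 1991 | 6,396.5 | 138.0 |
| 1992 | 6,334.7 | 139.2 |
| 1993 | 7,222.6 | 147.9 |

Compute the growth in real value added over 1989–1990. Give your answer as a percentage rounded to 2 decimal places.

Real value added 1989 = 5043.4/1.274 = 3958.71.
Real value added 1990 = 5687.8/1.281 = 4440.12.
Change = 4440.12/3958.71 − 1 = 0.1216.

12.16%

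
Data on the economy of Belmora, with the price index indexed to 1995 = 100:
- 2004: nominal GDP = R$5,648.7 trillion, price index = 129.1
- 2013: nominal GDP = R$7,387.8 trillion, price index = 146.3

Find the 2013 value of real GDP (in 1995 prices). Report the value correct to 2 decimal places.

Real GDP = Nominal / (price index/100) = 7387.8 / 1.463 = 5049.76.

R$5,049.76 trillion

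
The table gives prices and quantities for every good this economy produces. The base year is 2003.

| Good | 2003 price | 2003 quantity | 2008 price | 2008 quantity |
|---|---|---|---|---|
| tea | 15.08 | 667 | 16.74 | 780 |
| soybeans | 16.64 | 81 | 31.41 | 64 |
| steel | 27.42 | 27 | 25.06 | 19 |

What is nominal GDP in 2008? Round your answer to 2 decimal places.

15543.58

Nominal GDP 2008 = Σ (p_2008 × q_2008) = 16.74·780 + 31.41·64 + 25.06·19 = 15543.58.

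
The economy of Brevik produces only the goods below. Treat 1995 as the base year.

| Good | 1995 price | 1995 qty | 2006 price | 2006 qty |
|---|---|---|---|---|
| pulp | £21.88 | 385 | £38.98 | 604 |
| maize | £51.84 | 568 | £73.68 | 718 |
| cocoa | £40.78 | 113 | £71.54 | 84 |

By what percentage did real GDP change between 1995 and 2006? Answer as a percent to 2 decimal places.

Real GDP 1995 = Nominal GDP 1995 = 21.88·385 + 51.84·568 + 40.78·113 = 42477.06.
Real GDP 2006 (at 1995 prices) = 21.88·604 + 51.84·718 + 40.78·84 = 53862.16.
Real growth = 53862.16/42477.06 − 1 = 0.2680.

26.80%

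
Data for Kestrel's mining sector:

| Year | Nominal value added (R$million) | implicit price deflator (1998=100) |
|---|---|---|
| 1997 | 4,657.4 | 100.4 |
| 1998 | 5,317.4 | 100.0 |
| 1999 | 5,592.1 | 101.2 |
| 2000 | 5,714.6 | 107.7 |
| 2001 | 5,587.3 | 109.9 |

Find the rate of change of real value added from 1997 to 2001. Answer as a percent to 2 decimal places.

9.60%

Real value added 1997 = 4657.4/1.004 = 4638.84.
Real value added 2001 = 5587.3/1.099 = 5083.99.
Change = 5083.99/4638.84 − 1 = 0.0960.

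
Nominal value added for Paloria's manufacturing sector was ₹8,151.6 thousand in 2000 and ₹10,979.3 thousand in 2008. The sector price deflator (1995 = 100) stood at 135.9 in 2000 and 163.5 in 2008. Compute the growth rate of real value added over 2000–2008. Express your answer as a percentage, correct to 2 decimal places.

11.95%

Real value added 2000 = 8151.6 / 1.359 = 5998.23.
Real value added 2008 = 10979.3 / 1.635 = 6715.17.
Real growth = 6715.17 / 5998.23 − 1 = 0.1195.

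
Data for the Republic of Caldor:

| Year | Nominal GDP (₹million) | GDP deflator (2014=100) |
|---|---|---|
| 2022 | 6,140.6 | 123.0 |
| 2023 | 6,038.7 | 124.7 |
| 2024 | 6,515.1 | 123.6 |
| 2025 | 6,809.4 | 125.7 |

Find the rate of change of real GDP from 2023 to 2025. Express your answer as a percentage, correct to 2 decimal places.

Real GDP 2023 = 6038.7/1.247 = 4842.58.
Real GDP 2025 = 6809.4/1.257 = 5417.18.
Change = 5417.18/4842.58 − 1 = 0.1187.

11.87%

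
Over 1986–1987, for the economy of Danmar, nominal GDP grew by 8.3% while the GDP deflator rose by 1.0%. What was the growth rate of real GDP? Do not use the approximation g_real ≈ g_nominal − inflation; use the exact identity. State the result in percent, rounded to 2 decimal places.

(1 + g_nom) = (1 + g_real)(1 + π), so g_real = 1.0830 / 1.0100 − 1 = 0.07228.

7.23%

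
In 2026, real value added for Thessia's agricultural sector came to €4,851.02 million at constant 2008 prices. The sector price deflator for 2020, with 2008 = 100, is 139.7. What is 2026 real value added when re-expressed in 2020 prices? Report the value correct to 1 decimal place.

Real value added in 2020 prices = Real value added in 2008 prices × (P_2020/P_2008) = 4851.02 × 1.397 = 6776.87.

€6,776.9 million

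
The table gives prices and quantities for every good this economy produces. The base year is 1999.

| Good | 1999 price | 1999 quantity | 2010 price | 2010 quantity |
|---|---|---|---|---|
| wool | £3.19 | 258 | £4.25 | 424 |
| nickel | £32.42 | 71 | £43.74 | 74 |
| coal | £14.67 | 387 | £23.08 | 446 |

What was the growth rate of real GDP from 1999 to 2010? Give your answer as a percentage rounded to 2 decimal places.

Real GDP 1999 = Nominal GDP 1999 = 3.19·258 + 32.42·71 + 14.67·387 = 8802.13.
Real GDP 2010 (at 1999 prices) = 3.19·424 + 32.42·74 + 14.67·446 = 10294.46.
Real growth = 10294.46/8802.13 − 1 = 0.1695.

16.95%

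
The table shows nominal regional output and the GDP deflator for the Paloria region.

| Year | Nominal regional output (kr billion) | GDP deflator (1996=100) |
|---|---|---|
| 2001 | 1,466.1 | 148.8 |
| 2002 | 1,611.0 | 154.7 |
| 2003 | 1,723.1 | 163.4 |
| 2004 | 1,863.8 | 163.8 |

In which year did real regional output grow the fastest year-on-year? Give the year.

2002: real = 1611.0/1.547 = 1041.37; growth vs 2001 (985.28) = 5.69%.
2003: real = 1723.1/1.634 = 1054.53; growth vs 2002 (1041.37) = 1.26%.
2004: real = 1863.8/1.638 = 1137.85; growth vs 2003 (1054.53) = 7.90%.

2004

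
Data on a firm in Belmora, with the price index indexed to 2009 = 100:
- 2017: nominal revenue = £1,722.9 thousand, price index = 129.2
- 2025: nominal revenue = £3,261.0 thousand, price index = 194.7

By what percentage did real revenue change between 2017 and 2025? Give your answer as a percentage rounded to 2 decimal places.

25.60%

Real revenue 2017 = 1722.9 / 1.292 = 1333.51.
Real revenue 2025 = 3261.0 / 1.947 = 1674.88.
Real growth = 1674.88 / 1333.51 − 1 = 0.2560.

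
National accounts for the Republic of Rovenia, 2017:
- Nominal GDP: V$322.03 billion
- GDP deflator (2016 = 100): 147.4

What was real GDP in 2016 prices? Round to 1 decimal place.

V$218.5 billion

Real GDP = Nominal / (GDP deflator/100) = 322.03 / 1.474 = 218.47.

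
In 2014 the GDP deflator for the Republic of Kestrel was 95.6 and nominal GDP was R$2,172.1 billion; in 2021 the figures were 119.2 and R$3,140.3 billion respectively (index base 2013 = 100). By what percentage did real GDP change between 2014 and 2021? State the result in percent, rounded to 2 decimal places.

Real GDP 2014 = 2172.1 / 0.956 = 2272.07.
Real GDP 2021 = 3140.3 / 1.192 = 2634.48.
Real growth = 2634.48 / 2272.07 − 1 = 0.1595.

15.95%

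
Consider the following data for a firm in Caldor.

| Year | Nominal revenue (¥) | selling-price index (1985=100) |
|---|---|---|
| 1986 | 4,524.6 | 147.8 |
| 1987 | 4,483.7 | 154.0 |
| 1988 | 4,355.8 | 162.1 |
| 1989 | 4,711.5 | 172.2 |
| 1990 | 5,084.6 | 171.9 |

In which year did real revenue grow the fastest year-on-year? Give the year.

1990

1987: real = 4483.7/1.540 = 2911.49; growth vs 1986 (3061.30) = -4.89%.
1988: real = 4355.8/1.621 = 2687.11; growth vs 1987 (2911.49) = -7.71%.
1989: real = 4711.5/1.722 = 2736.06; growth vs 1988 (2687.11) = 1.82%.
1990: real = 5084.6/1.719 = 2957.88; growth vs 1989 (2736.06) = 8.11%.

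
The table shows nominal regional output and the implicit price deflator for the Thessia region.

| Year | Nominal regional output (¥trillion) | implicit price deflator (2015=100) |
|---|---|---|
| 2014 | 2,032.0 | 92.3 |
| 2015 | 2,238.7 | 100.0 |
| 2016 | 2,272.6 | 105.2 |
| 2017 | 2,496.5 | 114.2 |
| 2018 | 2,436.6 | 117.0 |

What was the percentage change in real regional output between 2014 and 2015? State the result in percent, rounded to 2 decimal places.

1.69%

Real regional output 2014 = 2032.0/0.923 = 2201.52.
Real regional output 2015 = 2238.7/1.000 = 2238.70.
Change = 2238.70/2201.52 − 1 = 0.0169.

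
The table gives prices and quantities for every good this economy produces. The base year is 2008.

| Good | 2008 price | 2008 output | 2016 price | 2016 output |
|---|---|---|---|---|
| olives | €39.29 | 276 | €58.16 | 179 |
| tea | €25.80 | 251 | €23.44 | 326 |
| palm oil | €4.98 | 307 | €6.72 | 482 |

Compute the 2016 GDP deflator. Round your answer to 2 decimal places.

119.32

Nominal GDP 2016 = 58.16·179 + 23.44·326 + 6.72·482 = 21291.12.
Real GDP 2016 (at 2008 prices) = 39.29·179 + 25.80·326 + 4.98·482 = 17844.07.
Deflator = Nominal/Real × 100 = 21291.12/17844.07 × 100 = 119.318.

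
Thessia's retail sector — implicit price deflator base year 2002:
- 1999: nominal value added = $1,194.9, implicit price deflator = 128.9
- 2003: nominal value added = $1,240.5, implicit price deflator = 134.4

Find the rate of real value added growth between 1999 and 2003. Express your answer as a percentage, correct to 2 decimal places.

Real value added 1999 = 1194.9 / 1.289 = 927.00.
Real value added 2003 = 1240.5 / 1.344 = 922.99.
Real growth = 922.99 / 927.00 − 1 = -0.0043.

-0.43%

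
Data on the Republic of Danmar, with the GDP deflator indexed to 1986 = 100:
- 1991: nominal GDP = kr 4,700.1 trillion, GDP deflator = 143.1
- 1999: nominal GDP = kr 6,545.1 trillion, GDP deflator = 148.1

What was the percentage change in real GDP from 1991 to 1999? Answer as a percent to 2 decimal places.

Deflate each year: 1991 → 4700.1/1.431 = 3284.49; 1999 → 6545.1/1.481 = 4419.38.
So real GDP changed by 4419.38/3284.49 − 1 = 0.3455, i.e. 34.55%.

34.55%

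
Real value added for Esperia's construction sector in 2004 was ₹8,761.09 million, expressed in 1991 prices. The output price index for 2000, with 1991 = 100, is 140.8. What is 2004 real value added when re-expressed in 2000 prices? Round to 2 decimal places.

Real value added in 2000 prices = Real value added in 1991 prices × (P_2000/P_1991) = 8761.09 × 1.408 = 12335.61.

₹12,335.61 million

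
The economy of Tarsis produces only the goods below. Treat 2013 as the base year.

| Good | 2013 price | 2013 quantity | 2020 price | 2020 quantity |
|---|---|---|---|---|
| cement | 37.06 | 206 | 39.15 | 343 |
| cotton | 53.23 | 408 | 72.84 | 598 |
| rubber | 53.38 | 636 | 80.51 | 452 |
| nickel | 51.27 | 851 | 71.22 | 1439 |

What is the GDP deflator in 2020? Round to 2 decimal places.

137.50

Nominal GDP 2020 = 39.15·343 + 72.84·598 + 80.51·452 + 71.22·1439 = 195862.87.
Real GDP 2020 (at 2013 prices) = 37.06·343 + 53.23·598 + 53.38·452 + 51.27·1439 = 142448.41.
Deflator = Nominal/Real × 100 = 195862.87/142448.41 × 100 = 137.497.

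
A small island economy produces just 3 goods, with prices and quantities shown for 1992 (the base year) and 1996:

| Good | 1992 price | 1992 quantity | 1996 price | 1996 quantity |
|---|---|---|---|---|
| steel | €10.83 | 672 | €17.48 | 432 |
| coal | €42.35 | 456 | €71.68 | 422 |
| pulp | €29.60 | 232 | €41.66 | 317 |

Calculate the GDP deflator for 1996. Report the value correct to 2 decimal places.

Nominal GDP 1996 = 17.48·432 + 71.68·422 + 41.66·317 = 51006.54.
Real GDP 1996 (at 1992 prices) = 10.83·432 + 42.35·422 + 29.60·317 = 31933.46.
Deflator = Nominal/Real × 100 = 51006.54/31933.46 × 100 = 159.728.

159.73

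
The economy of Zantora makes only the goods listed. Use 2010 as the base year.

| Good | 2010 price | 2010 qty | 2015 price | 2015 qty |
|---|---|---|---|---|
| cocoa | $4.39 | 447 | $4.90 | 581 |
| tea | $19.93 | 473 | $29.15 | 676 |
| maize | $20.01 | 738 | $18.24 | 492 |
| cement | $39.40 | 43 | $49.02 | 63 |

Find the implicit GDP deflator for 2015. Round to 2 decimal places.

122.10

Nominal GDP 2015 = 4.90·581 + 29.15·676 + 18.24·492 + 49.02·63 = 34614.64.
Real GDP 2015 (at 2010 prices) = 4.39·581 + 19.93·676 + 20.01·492 + 39.40·63 = 28350.39.
Deflator = Nominal/Real × 100 = 34614.64/28350.39 × 100 = 122.096.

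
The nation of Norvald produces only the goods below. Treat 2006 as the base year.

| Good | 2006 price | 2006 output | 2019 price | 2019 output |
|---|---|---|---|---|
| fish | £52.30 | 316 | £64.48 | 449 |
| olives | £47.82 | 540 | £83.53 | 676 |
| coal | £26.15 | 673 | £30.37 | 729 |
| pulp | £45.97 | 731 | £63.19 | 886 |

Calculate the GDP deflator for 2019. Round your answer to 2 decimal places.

141.47

Nominal GDP 2019 = 64.48·449 + 83.53·676 + 30.37·729 + 63.19·886 = 163543.87.
Real GDP 2019 (at 2006 prices) = 52.30·449 + 47.82·676 + 26.15·729 + 45.97·886 = 115601.79.
Deflator = Nominal/Real × 100 = 163543.87/115601.79 × 100 = 141.472.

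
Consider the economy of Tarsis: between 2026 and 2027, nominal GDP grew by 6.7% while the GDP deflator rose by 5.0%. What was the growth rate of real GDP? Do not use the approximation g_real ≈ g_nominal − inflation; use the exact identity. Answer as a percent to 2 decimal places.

1.62%

(1 + g_nom) = (1 + g_real)(1 + π), so g_real = 1.0670 / 1.0500 − 1 = 0.01619.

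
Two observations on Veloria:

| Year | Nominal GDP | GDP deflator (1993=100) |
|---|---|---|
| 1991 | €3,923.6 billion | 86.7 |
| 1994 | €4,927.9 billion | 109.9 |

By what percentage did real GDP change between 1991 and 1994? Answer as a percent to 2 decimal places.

Deflate each year: 1991 → 3923.6/0.867 = 4525.49; 1994 → 4927.9/1.099 = 4483.99.
So real GDP changed by 4483.99/4525.49 − 1 = -0.0092, i.e. -0.92%.

-0.92%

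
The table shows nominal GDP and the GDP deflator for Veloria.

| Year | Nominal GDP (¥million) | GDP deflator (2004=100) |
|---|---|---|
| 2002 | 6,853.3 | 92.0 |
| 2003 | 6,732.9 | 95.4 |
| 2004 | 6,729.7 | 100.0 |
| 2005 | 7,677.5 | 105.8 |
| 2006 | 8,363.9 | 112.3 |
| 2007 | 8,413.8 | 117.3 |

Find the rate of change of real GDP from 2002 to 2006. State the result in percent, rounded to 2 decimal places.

Real GDP 2002 = 6853.3/0.920 = 7449.24.
Real GDP 2006 = 8363.9/1.123 = 7447.82.
Change = 7447.82/7449.24 − 1 = -0.0002.

-0.02%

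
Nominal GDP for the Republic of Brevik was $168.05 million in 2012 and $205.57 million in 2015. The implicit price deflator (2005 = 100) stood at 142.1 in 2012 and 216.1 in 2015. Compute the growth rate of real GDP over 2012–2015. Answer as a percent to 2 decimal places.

Deflate each year: 2012 → 168.05/1.421 = 118.26; 2015 → 205.57/2.161 = 95.13.
So real GDP changed by 95.13/118.26 − 1 = -0.1956, i.e. -19.56%.

-19.56%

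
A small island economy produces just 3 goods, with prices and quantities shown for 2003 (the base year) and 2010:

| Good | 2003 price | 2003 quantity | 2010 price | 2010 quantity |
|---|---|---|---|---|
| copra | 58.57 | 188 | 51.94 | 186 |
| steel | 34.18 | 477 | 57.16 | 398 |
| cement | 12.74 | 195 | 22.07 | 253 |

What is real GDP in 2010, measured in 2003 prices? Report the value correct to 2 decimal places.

Real GDP 2010 = Σ (p_2003 × q_2010) = 58.57·186 + 34.18·398 + 12.74·253 = 27720.88.

27720.88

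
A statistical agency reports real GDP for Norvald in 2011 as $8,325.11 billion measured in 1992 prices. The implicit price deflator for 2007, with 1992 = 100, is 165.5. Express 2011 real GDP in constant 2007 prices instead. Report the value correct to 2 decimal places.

Real GDP in 2007 prices = Real GDP in 1992 prices × (P_2007/P_1992) = 8325.11 × 1.655 = 13778.06.

$13,778.06 billion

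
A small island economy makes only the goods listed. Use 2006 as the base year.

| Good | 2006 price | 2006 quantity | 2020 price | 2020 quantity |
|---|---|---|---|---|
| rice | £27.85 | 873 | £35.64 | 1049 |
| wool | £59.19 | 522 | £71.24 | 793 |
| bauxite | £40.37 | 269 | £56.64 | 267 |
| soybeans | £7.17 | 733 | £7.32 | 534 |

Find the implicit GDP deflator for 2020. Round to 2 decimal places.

Nominal GDP 2020 = 35.64·1049 + 71.24·793 + 56.64·267 + 7.32·534 = 112911.44.
Real GDP 2020 (at 2006 prices) = 27.85·1049 + 59.19·793 + 40.37·267 + 7.17·534 = 90759.89.
Deflator = Nominal/Real × 100 = 112911.44/90759.89 × 100 = 124.407.

124.41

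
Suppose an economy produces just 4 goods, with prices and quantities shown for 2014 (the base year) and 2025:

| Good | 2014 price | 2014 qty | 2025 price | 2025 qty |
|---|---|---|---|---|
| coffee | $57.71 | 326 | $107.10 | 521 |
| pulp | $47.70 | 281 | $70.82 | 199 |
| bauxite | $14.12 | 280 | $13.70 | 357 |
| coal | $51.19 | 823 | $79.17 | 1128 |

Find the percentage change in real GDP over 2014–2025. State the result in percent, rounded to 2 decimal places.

Real GDP 2014 = Nominal GDP 2014 = 57.71·326 + 47.70·281 + 14.12·280 + 51.19·823 = 78300.13.
Real GDP 2025 (at 2014 prices) = 57.71·521 + 47.70·199 + 14.12·357 + 51.19·1128 = 102342.37.
Real growth = 102342.37/78300.13 − 1 = 0.3071.

30.71%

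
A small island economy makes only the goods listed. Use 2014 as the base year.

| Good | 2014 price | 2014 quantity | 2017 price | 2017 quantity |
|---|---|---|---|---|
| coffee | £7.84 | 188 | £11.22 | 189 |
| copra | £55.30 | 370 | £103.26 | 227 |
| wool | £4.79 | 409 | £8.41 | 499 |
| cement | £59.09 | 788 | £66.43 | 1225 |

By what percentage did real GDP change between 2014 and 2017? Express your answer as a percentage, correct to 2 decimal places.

26.05%

Real GDP 2014 = Nominal GDP 2014 = 7.84·188 + 55.30·370 + 4.79·409 + 59.09·788 = 70456.95.
Real GDP 2017 (at 2014 prices) = 7.84·189 + 55.30·227 + 4.79·499 + 59.09·1225 = 88810.32.
Real growth = 88810.32/70456.95 − 1 = 0.2605.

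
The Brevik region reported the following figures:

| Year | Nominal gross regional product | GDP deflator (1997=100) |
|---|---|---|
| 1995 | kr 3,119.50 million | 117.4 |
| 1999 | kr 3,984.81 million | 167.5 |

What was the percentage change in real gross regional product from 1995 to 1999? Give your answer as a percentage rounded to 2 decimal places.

Real gross regional product 1995 = 3119.50 / 1.174 = 2657.16.
Real gross regional product 1999 = 3984.81 / 1.675 = 2378.99.
Real growth = 2378.99 / 2657.16 − 1 = -0.1047.

-10.47%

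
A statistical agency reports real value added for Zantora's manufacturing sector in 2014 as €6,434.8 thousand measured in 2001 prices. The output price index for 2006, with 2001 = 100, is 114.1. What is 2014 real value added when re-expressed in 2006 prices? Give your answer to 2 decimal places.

Real value added in 2006 prices = Real value added in 2001 prices × (P_2006/P_2001) = 6434.8 × 1.141 = 7342.11.

€7,342.11 thousand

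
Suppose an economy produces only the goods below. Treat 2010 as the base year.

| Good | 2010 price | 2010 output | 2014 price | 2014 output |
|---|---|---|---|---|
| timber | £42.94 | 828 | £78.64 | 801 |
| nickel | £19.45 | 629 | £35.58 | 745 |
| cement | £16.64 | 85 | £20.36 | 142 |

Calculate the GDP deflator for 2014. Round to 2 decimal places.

180.28

Nominal GDP 2014 = 78.64·801 + 35.58·745 + 20.36·142 = 92388.86.
Real GDP 2014 (at 2010 prices) = 42.94·801 + 19.45·745 + 16.64·142 = 51248.07.
Deflator = Nominal/Real × 100 = 92388.86/51248.07 × 100 = 180.278.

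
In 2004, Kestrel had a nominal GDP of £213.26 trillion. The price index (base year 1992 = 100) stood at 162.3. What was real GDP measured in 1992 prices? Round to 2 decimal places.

Real GDP = Nominal / (price index/100) = 213.26 / 1.623 = 131.40.

£131.40 trillion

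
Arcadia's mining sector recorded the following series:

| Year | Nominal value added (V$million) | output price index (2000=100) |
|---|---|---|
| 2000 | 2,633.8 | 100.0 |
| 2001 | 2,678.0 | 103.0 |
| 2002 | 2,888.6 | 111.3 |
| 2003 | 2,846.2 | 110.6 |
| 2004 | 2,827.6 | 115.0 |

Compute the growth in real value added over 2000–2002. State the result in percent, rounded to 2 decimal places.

-1.46%

Real value added 2000 = 2633.8/1.000 = 2633.80.
Real value added 2002 = 2888.6/1.113 = 2595.33.
Change = 2595.33/2633.80 − 1 = -0.0146.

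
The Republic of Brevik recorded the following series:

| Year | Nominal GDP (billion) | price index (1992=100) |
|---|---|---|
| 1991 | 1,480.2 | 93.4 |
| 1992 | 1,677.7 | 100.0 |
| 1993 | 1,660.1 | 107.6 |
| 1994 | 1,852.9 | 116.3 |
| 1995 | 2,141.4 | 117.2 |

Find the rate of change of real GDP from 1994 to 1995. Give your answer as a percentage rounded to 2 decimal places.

Real GDP 1994 = 1852.9/1.163 = 1593.21.
Real GDP 1995 = 2141.4/1.172 = 1827.13.
Change = 1827.13/1593.21 − 1 = 0.1468.

14.68%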